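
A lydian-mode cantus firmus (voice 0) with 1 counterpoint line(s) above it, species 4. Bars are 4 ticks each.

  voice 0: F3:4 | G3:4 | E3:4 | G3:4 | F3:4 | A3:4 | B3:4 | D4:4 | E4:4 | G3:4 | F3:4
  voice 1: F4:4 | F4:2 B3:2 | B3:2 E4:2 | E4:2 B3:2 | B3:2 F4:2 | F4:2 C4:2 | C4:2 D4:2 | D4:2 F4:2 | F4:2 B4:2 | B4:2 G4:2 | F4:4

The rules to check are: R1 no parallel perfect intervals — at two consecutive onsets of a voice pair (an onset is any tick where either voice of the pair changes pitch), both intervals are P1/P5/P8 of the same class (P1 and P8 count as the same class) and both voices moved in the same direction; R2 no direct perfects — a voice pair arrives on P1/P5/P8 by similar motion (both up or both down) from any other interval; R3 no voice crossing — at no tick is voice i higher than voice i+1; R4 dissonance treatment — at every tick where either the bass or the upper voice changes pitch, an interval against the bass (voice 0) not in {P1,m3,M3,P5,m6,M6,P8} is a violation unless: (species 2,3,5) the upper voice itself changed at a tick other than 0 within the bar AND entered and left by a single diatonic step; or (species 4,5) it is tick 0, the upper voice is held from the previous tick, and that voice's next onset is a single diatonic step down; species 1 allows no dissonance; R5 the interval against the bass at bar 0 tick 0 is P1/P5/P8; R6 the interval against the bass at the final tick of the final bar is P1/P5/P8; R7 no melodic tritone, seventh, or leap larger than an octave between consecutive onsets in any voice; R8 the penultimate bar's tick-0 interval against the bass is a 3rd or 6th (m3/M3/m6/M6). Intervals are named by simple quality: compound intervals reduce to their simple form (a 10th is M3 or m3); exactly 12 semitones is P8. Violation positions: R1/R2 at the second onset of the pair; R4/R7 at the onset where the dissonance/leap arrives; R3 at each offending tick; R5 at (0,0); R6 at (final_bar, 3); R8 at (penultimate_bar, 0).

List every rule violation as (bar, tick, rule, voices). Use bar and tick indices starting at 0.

bar 0: v0=F3 v1=F4 downbeat P8
bar 1: v0=G3 v1=F4 downbeat m7
bar 2: v0=E3 v1=B3 downbeat P5
bar 3: v0=G3 v1=E4 downbeat M6
bar 4: v0=F3 v1=B3 downbeat TT
bar 5: v0=A3 v1=F4 downbeat m6
bar 6: v0=B3 v1=C4 downbeat m2
bar 7: v0=D4 v1=D4 downbeat P1
bar 8: v0=E4 v1=F4 downbeat m2
bar 9: v0=G3 v1=B4 downbeat M3
bar 10: v0=F3 v1=F4 downbeat P8
  -> R4 @ bar 1 tick 0 v(0, 1): G3/F4 m7 untreated
  -> R7 @ bar 1 tick 2 v(1,): F4->B3 leap 6st
  -> R4 @ bar 4 tick 0 v(0, 1): F3/B3 TT untreated
  -> R7 @ bar 4 tick 2 v(1,): B3->F4 leap 6st
  -> R4 @ bar 6 tick 0 v(0, 1): B3/C4 m2 untreated
  -> R4 @ bar 8 tick 0 v(0, 1): E4/F4 m2 untreated
  -> R7 @ bar 8 tick 2 v(1,): F4->B4 leap 6st
  -> R1 @ bar 10 tick 0 v(0, 1): G3/G4 P8 -> F3/F4 P8 similar

(1, 0, R4, (0, 1))
(1, 2, R7, (1,))
(4, 0, R4, (0, 1))
(4, 2, R7, (1,))
(6, 0, R4, (0, 1))
(8, 0, R4, (0, 1))
(8, 2, R7, (1,))
(10, 0, R1, (0, 1))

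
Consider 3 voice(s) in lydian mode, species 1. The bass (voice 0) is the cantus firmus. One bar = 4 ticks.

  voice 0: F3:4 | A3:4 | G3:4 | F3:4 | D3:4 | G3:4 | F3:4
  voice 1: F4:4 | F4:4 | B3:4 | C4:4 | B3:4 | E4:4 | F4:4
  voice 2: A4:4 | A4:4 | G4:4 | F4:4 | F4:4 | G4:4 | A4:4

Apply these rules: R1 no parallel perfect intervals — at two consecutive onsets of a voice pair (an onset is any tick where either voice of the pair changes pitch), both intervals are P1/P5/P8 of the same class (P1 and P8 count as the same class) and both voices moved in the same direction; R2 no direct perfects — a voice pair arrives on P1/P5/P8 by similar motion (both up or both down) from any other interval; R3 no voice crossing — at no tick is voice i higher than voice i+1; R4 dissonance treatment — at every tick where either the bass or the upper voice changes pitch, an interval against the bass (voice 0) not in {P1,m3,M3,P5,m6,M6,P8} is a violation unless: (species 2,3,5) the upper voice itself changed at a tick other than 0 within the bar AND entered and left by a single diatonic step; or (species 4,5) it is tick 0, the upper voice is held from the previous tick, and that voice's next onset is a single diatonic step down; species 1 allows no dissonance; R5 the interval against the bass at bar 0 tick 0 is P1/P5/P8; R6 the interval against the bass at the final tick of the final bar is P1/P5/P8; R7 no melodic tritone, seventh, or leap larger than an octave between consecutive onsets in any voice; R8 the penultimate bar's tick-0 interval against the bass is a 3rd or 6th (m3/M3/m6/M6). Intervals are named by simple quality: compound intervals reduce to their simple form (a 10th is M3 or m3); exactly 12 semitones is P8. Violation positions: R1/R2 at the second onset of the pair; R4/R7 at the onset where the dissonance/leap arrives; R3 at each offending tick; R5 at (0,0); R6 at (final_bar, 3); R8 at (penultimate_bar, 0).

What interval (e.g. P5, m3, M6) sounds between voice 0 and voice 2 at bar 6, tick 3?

voice 0=F3 voice 2=A4 -> M3

M3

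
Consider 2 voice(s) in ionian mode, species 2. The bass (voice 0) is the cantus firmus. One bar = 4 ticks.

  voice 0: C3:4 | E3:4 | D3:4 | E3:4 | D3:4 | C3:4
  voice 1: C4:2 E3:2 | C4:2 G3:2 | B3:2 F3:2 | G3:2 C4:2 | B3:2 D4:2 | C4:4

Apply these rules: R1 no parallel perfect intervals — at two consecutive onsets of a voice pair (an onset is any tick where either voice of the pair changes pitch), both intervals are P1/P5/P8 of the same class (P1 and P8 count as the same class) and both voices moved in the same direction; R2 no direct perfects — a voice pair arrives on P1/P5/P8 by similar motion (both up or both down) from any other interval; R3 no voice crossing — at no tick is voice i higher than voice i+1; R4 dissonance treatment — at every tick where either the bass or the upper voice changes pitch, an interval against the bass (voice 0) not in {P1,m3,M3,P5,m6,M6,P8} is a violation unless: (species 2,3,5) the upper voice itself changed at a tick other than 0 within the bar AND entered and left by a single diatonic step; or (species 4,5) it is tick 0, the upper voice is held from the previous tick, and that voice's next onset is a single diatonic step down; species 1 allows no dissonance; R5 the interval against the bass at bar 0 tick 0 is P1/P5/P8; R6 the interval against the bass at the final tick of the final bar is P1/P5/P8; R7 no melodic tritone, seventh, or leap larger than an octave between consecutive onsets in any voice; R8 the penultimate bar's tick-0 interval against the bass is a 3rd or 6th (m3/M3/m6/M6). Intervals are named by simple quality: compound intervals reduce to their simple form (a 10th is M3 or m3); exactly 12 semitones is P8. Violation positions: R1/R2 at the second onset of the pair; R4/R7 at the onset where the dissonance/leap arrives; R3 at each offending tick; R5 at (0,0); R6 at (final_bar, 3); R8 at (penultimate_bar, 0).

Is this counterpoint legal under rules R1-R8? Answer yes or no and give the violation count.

bar 0: v0=C3 v1=C4 (P8)
bar 1: v0=E3 v1=C4 (m6)
bar 2: v0=D3 v1=B3 (M6)
bar 3: v0=E3 v1=G3 (m3)
bar 4: v0=D3 v1=B3 (M6)
bar 5: v0=C3 v1=C4 (P8)
  R7 @ bar2.2: B3->F3 leap 6st
  R1 @ bar5.0: D3/D4 P8 -> C3/C4 P8 similar

No (2 violations)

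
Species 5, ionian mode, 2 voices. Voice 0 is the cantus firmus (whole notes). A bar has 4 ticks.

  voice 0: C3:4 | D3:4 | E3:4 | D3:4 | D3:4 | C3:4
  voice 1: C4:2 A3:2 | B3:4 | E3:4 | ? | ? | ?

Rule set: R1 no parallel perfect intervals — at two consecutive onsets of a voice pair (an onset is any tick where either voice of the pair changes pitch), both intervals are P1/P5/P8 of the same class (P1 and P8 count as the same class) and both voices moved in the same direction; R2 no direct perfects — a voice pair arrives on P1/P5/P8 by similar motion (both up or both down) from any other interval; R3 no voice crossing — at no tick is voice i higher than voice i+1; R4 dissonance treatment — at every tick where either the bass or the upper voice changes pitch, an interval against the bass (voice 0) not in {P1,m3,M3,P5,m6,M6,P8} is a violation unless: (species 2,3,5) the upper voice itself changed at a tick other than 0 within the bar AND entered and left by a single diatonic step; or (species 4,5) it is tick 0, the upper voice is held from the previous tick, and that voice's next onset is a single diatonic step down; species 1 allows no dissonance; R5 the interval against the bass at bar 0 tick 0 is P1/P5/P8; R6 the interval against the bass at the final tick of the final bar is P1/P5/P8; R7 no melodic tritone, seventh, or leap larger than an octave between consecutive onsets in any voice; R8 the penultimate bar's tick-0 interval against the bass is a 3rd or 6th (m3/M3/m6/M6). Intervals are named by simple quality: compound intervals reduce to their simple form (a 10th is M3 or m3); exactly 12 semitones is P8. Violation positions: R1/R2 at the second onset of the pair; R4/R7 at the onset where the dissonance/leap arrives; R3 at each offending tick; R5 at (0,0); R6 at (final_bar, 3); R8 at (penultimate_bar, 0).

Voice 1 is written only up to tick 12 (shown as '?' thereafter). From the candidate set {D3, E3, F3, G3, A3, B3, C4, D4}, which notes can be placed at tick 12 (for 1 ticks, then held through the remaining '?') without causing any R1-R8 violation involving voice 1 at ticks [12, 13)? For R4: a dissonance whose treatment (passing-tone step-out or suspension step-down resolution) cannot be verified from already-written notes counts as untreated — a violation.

{A3, B3, F3}

D3: violates R1
E3: violates R4
F3: legal
G3: violates R4
A3: legal
B3: legal
C4: violates R4
D4: violates R7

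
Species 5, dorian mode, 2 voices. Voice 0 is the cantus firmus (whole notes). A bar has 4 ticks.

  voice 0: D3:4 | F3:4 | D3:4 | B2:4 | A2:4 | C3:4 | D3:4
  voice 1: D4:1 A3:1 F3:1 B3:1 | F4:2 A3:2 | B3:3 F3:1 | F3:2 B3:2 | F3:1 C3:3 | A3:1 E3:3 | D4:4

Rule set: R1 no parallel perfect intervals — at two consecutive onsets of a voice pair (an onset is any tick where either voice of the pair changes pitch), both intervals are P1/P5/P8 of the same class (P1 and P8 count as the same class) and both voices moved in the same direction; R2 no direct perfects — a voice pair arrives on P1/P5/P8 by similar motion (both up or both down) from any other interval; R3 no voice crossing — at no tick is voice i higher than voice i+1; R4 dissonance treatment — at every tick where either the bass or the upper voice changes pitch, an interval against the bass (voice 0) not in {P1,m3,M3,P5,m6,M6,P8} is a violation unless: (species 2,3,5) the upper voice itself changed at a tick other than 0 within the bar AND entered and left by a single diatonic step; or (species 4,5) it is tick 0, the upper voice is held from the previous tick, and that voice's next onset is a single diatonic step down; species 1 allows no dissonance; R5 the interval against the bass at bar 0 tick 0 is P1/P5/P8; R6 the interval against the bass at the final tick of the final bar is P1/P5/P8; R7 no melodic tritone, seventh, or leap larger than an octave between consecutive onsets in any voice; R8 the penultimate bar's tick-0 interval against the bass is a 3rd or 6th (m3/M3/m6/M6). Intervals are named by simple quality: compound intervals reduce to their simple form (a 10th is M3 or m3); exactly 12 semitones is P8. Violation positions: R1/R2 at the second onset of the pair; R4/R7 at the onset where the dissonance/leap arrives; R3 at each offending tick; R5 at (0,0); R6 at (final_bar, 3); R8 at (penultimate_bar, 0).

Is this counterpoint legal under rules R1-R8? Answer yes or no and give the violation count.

bar 0: v0=D3 v1=D4 (P8)
bar 1: v0=F3 v1=F4 (P8)
bar 2: v0=D3 v1=B3 (M6)
bar 3: v0=B2 v1=F3 (TT)
bar 4: v0=A2 v1=F3 (m6)
bar 5: v0=C3 v1=A3 (M6)
bar 6: v0=D3 v1=D4 (P8)
  R7 @ bar0.3: F3->B3 leap 6st
  R2 @ bar1.0: D3/B3 M6 -> F3/F4 P8 similar
  R7 @ bar1.0: B3->F4 leap 6st
  R7 @ bar2.3: B3->F3 leap 6st
  R4 @ bar3.0: B2/F3 TT untreated
  R7 @ bar3.2: F3->B3 leap 6st
  R7 @ bar4.0: B3->F3 leap 6st
  R2 @ bar6.0: C3/E3 M3 -> D3/D4 P8 similar
  R7 @ bar6.0: E3->D4 leap 10st

No (9 violations)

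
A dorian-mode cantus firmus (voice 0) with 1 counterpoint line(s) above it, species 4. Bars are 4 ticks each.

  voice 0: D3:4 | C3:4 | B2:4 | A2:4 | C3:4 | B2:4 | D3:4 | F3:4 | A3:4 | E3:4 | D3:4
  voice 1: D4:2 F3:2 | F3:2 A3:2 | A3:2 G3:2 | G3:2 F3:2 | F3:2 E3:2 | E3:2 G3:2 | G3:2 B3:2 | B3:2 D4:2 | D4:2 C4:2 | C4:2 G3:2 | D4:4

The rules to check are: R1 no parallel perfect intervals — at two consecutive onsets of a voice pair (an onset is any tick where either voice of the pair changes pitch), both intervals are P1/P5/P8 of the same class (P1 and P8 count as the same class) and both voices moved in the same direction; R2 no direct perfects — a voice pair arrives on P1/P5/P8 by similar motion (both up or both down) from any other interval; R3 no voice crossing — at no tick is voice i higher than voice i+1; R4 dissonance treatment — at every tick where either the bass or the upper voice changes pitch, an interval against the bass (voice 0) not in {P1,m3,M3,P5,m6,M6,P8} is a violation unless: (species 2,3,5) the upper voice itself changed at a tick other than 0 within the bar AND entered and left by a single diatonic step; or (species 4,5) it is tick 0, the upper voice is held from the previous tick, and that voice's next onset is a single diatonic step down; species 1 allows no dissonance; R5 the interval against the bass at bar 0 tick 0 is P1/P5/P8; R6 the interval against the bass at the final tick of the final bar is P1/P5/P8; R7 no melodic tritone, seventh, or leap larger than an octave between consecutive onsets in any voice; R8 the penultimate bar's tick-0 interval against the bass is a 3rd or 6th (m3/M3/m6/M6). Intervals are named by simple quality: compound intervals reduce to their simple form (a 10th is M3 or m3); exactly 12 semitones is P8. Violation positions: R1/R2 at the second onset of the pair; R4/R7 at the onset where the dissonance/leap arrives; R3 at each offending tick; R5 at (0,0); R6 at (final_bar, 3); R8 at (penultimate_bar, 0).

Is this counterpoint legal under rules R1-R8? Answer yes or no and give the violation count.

No (4 violations)

bar 0: v0=D3 v1=D4 (P8)
bar 1: v0=C3 v1=F3 (P4)
bar 2: v0=B2 v1=A3 (m7)
bar 3: v0=A2 v1=G3 (m7)
bar 4: v0=C3 v1=F3 (P4)
bar 5: v0=B2 v1=E3 (P4)
bar 6: v0=D3 v1=G3 (P4)
bar 7: v0=F3 v1=B3 (TT)
bar 8: v0=A3 v1=D4 (P4)
bar 9: v0=E3 v1=C4 (m6)
bar 10: v0=D3 v1=D4 (P8)
  R4 @ bar1.0: C3/F3 P4 untreated
  R4 @ bar5.0: B2/E3 P4 untreated
  R4 @ bar6.0: D3/G3 P4 untreated
  R4 @ bar7.0: F3/B3 TT untreated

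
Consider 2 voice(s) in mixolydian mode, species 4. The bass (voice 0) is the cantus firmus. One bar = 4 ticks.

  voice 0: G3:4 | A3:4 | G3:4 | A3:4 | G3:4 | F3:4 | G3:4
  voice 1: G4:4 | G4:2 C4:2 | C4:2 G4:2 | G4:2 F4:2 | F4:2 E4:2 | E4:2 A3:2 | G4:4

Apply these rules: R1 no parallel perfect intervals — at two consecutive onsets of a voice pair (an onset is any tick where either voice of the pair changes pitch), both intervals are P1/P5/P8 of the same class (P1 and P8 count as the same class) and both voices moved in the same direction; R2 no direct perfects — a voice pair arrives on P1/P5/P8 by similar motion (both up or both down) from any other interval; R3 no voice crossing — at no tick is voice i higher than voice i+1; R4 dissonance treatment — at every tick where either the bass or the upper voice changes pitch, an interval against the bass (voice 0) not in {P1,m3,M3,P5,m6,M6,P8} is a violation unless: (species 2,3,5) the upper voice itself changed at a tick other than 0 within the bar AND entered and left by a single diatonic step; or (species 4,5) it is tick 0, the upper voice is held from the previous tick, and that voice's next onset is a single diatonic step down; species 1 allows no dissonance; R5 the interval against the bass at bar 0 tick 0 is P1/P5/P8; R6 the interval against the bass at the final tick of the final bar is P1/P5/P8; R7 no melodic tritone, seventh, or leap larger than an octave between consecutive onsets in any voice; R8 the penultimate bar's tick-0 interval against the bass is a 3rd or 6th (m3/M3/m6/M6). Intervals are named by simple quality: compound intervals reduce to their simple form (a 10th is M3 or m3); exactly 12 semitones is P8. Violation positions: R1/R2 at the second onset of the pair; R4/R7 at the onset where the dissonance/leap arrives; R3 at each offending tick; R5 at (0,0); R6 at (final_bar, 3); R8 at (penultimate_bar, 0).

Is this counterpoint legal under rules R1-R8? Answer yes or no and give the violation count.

bar 0: v0=G3 v1=G4 (P8)
bar 1: v0=A3 v1=G4 (m7)
bar 2: v0=G3 v1=C4 (P4)
bar 3: v0=A3 v1=G4 (m7)
bar 4: v0=G3 v1=F4 (m7)
bar 5: v0=F3 v1=E4 (M7)
bar 6: v0=G3 v1=G4 (P8)
  R4 @ bar1.0: A3/G4 m7 untreated
  R4 @ bar2.0: G3/C4 P4 untreated
  R4 @ bar5.0: F3/E4 M7 untreated
  R8 @ bar5.0: penult M7 not 3rd/6th
  R2 @ bar6.0: F3/A3 M3 -> G3/G4 P8 similar
  R7 @ bar6.0: A3->G4 leap 10st

No (6 violations)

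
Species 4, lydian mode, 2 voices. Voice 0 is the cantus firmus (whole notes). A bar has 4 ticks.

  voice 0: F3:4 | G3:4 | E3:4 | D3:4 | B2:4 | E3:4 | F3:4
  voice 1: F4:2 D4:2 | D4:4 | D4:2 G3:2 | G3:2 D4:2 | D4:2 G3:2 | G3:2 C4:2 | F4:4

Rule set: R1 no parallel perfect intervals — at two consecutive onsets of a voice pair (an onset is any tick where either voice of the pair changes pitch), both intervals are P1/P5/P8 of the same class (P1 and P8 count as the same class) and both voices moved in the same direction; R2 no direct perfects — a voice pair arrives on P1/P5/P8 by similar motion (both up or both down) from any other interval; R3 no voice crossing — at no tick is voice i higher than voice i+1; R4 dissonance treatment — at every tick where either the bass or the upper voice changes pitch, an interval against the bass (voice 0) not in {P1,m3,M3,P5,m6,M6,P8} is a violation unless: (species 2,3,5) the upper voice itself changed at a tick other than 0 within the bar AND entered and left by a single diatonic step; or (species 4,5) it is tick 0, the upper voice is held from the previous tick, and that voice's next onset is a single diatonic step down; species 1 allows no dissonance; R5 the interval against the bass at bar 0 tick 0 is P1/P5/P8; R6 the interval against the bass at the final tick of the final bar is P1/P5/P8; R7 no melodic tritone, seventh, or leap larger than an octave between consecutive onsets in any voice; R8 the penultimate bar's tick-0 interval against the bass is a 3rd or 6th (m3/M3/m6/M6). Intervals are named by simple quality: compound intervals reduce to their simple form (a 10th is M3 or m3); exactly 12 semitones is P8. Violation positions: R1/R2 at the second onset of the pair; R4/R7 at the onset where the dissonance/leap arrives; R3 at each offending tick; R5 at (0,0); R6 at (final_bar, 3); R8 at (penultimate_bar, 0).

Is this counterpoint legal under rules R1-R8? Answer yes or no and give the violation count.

No (3 violations)

bar 0: v0=F3 v1=F4 (P8)
bar 1: v0=G3 v1=D4 (P5)
bar 2: v0=E3 v1=D4 (m7)
bar 3: v0=D3 v1=G3 (P4)
bar 4: v0=B2 v1=D4 (m3)
bar 5: v0=E3 v1=G3 (m3)
bar 6: v0=F3 v1=F4 (P8)
  R4 @ bar2.0: E3/D4 m7 untreated
  R4 @ bar3.0: D3/G3 P4 untreated
  R2 @ bar6.0: E3/C4 m6 -> F3/F4 P8 similar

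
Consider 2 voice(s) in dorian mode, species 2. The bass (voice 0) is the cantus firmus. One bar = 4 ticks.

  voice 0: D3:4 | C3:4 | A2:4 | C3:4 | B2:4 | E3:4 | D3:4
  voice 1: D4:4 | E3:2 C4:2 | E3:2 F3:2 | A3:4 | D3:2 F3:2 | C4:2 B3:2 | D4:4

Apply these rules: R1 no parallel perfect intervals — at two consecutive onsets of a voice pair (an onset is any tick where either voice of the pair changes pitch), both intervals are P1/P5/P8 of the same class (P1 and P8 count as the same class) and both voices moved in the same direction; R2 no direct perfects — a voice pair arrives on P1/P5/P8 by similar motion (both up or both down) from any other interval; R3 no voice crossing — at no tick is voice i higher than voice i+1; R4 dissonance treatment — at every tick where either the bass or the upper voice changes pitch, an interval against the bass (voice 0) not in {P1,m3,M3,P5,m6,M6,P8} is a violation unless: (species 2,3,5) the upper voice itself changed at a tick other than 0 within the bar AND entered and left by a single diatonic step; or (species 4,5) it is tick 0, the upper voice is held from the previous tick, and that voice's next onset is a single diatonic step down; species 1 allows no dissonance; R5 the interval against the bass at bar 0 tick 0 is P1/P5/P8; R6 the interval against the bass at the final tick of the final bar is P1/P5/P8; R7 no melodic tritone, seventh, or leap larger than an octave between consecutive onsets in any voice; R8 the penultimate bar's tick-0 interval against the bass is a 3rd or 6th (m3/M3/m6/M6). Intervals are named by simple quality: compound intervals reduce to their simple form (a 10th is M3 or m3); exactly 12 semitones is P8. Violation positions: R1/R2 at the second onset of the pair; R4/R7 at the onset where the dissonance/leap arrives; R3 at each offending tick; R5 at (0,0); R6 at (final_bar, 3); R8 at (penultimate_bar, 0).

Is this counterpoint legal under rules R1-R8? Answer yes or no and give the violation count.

bar 0: v0=D3 v1=D4 (P8)
bar 1: v0=C3 v1=E3 (M3)
bar 2: v0=A2 v1=E3 (P5)
bar 3: v0=C3 v1=A3 (M6)
bar 4: v0=B2 v1=D3 (m3)
bar 5: v0=E3 v1=C4 (m6)
bar 6: v0=D3 v1=D4 (P8)
  R7 @ bar1.0: D4->E3 leap 10st
  R2 @ bar2.0: C3/C4 P8 -> A2/E3 P5 similar
  R4 @ bar4.2: B2/F3 TT untreated

No (3 violations)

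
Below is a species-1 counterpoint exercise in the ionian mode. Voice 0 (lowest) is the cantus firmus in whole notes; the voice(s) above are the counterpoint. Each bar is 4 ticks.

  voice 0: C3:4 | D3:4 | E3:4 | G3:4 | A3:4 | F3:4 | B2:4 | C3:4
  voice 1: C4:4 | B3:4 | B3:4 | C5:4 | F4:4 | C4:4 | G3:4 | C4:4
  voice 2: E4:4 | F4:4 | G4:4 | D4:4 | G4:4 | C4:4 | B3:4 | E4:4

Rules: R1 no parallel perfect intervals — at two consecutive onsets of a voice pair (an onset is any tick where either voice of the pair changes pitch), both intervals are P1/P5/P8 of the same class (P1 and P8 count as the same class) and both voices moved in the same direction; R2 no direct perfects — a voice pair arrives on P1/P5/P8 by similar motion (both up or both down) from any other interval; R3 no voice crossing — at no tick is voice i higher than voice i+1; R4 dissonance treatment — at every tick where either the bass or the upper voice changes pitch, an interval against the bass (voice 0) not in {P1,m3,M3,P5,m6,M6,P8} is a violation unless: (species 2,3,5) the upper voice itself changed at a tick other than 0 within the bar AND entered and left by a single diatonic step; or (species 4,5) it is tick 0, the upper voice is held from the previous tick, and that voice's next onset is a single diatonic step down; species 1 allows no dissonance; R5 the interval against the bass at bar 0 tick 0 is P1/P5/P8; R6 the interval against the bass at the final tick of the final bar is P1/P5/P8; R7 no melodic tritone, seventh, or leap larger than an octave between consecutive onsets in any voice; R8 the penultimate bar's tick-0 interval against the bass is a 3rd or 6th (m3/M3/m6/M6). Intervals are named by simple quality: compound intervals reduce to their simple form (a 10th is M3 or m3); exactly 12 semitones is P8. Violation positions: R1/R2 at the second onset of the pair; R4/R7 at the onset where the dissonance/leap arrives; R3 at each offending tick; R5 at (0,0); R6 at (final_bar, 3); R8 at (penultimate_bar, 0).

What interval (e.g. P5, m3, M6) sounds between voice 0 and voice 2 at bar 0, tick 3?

voice 0=C3 voice 2=E4 -> M3

M3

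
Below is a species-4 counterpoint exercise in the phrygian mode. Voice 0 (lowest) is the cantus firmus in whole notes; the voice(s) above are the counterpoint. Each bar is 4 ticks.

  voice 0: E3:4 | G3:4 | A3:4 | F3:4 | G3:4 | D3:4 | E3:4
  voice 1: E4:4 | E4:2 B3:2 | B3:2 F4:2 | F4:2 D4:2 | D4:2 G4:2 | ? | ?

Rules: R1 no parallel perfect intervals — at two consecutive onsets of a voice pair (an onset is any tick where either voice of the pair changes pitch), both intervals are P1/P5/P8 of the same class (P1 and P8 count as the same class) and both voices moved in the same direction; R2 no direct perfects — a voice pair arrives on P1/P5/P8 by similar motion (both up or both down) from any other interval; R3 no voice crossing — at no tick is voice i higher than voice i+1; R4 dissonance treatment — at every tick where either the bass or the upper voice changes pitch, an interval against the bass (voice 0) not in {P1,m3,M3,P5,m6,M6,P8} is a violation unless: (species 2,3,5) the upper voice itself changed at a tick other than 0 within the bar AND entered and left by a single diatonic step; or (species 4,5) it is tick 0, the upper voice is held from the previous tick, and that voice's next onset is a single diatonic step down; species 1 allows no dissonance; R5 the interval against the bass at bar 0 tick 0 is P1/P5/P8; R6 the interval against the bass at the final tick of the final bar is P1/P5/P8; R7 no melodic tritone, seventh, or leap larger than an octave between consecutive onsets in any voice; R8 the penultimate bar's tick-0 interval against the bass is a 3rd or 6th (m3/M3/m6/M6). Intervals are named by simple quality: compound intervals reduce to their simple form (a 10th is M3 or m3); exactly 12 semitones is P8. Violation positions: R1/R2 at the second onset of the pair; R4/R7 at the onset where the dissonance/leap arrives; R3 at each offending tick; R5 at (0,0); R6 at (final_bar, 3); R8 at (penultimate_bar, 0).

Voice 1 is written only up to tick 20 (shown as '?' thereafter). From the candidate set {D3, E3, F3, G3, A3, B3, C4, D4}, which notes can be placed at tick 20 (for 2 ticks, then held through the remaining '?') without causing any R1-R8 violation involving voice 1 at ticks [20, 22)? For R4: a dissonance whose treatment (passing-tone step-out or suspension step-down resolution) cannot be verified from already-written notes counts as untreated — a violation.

D3: violates R1,R7,R8
E3: violates R4,R7,R8
F3: violates R7
G3: violates R4,R8
A3: violates R2,R7,R8
B3: legal
C4: violates R4,R8
D4: violates R1,R8

{B3}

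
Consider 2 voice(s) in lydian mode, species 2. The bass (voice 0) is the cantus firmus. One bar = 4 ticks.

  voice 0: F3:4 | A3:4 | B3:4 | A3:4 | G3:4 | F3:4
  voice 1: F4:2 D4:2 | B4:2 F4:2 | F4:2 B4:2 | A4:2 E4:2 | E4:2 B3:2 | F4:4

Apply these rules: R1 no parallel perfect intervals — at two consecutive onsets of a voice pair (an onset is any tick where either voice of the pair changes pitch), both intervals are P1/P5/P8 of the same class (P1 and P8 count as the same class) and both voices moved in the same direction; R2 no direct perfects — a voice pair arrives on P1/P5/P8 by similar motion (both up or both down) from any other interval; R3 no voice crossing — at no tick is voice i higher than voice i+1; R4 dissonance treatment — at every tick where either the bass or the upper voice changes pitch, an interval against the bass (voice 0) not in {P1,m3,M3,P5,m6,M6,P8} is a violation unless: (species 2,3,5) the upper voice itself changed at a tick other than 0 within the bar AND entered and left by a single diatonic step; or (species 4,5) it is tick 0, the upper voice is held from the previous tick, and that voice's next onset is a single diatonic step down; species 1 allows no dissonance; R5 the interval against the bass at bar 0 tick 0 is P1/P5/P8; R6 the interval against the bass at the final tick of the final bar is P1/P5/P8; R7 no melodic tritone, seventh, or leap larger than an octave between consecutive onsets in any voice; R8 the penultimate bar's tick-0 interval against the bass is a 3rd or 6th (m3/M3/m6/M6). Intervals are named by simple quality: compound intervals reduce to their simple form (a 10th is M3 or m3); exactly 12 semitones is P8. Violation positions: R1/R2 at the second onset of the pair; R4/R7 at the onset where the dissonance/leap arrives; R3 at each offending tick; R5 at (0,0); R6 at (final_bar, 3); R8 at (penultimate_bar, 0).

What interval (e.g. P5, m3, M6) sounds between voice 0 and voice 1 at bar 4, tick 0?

M6

voice 0=G3 voice 1=E4 -> M6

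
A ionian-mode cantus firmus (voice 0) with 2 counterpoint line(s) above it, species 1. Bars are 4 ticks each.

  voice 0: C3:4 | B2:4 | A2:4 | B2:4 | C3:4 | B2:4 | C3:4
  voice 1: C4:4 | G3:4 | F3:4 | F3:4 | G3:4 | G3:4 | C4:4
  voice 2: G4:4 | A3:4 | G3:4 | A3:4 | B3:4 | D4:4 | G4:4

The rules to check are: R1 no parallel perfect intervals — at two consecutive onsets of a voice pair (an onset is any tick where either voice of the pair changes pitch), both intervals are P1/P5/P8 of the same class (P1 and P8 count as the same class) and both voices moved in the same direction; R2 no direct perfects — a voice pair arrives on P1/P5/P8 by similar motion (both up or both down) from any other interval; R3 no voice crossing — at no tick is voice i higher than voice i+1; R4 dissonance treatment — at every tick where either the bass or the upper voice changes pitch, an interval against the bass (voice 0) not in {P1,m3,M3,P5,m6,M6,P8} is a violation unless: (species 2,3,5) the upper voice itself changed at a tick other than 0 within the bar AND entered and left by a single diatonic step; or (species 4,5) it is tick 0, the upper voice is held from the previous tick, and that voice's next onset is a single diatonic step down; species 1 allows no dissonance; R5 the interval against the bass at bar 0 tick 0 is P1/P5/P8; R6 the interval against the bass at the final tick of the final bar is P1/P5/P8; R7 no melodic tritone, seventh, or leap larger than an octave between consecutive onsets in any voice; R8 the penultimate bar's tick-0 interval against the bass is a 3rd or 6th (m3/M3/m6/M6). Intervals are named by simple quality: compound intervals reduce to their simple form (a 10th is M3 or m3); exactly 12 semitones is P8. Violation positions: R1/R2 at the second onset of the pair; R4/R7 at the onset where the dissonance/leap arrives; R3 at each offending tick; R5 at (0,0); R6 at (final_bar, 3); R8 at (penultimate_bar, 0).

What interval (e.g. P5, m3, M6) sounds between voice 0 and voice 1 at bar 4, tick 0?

voice 0=C3 voice 1=G3 -> P5

P5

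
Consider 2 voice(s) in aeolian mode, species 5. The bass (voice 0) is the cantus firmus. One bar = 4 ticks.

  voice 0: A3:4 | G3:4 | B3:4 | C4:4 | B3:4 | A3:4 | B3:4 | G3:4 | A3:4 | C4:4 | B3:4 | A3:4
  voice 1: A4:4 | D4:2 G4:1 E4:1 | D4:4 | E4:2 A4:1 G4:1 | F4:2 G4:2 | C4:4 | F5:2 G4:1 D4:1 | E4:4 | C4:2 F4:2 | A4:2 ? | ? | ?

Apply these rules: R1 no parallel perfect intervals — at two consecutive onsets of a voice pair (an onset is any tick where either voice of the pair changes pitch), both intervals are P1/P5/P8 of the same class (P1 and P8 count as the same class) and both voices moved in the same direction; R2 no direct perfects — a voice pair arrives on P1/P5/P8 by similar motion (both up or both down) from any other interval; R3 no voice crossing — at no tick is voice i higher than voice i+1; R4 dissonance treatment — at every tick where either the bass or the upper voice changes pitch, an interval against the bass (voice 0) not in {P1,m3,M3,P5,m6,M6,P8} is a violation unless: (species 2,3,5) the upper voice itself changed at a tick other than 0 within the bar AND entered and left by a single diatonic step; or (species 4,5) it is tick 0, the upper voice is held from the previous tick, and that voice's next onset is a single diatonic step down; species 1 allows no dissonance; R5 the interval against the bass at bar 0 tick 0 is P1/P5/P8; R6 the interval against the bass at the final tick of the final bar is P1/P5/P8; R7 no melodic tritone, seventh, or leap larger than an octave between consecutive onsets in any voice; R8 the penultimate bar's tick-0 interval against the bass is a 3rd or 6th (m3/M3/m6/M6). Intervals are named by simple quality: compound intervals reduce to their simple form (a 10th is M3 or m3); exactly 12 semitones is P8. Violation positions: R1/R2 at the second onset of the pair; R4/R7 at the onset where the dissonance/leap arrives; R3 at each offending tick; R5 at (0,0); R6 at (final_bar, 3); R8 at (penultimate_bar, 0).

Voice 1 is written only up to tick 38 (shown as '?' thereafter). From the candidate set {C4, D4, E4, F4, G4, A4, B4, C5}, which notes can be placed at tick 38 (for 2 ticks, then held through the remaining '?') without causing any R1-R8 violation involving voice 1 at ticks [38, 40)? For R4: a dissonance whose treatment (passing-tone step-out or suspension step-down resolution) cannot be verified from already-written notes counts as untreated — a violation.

{A4, C4, C5, E4, G4}

C4: legal
D4: violates R4
E4: legal
F4: violates R4
G4: legal
A4: legal
B4: violates R4
C5: legal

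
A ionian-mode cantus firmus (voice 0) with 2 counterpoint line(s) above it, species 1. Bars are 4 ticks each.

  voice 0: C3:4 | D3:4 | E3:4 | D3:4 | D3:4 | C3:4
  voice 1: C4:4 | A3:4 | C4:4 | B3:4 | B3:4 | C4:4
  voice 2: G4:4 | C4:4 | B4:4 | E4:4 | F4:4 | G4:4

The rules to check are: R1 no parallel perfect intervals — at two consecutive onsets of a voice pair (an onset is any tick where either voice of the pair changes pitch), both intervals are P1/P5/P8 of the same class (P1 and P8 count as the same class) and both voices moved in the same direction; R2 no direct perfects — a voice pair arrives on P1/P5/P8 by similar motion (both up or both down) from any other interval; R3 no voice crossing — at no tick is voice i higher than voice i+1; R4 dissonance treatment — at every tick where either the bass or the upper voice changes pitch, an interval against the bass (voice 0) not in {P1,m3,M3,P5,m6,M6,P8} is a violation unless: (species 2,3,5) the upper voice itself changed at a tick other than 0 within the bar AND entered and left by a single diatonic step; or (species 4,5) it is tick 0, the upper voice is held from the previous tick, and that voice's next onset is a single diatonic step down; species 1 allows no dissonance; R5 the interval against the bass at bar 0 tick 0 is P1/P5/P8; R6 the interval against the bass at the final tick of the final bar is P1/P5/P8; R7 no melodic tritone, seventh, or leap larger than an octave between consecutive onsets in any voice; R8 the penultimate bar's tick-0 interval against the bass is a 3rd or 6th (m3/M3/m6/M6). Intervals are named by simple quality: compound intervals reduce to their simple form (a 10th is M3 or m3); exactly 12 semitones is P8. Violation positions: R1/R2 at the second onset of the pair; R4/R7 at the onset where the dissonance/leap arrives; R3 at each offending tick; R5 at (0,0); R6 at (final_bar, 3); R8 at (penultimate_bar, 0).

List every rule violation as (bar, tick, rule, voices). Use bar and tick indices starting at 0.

bar 0: v0=C3 v1=C4 v2=G4 downbeat P5
bar 1: v0=D3 v1=A3 v2=C4 downbeat m7
bar 2: v0=E3 v1=C4 v2=B4 downbeat P5
bar 3: v0=D3 v1=B3 v2=E4 downbeat M2
bar 4: v0=D3 v1=B3 v2=F4 downbeat m3
bar 5: v0=C3 v1=C4 v2=G4 downbeat P5
  -> R4 @ bar 1 tick 0 v(0, 2): D3/C4 m7 untreated
  -> R2 @ bar 2 tick 0 v(0, 2): D3/C4 m7 -> E3/B4 P5 similar
  -> R7 @ bar 2 tick 0 v(2,): C4->B4 leap 11st
  -> R4 @ bar 3 tick 0 v(0, 2): D3/E4 M2 untreated
  -> R2 @ bar 5 tick 0 v(1, 2): B3/F4 TT -> C4/G4 P5 similar

(1, 0, R4, (0, 2))
(2, 0, R2, (0, 2))
(2, 0, R7, (2,))
(3, 0, R4, (0, 2))
(5, 0, R2, (1, 2))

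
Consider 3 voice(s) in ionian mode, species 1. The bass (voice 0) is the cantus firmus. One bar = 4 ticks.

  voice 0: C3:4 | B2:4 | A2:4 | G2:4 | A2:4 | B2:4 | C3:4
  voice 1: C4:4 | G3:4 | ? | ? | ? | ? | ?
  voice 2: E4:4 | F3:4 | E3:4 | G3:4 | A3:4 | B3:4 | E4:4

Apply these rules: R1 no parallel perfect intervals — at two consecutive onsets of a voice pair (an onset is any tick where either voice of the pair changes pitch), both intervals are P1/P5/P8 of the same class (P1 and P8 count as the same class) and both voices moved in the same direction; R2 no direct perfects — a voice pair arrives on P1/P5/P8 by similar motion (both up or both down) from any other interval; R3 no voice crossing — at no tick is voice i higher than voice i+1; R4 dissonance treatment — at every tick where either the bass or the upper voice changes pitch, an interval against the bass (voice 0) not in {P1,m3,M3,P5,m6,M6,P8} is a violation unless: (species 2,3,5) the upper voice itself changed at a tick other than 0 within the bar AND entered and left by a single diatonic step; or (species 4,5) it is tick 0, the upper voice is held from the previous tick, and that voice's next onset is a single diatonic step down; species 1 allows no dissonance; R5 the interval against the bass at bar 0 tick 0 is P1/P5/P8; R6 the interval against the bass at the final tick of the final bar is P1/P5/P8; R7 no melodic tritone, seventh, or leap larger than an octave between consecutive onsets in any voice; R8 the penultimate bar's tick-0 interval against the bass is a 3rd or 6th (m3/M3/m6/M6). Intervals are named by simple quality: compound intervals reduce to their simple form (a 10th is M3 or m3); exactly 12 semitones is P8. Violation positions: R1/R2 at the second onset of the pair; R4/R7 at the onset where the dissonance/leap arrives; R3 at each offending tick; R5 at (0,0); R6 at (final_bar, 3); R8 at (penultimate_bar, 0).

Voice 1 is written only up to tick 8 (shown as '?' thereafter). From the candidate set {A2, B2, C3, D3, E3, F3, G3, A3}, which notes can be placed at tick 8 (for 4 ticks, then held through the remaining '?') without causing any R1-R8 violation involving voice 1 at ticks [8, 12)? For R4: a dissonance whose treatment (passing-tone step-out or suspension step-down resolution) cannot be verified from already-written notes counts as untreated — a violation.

{C3}

A2: violates R2,R7
B2: violates R4
C3: legal
D3: violates R4
E3: violates R2
F3: violates R3
G3: violates R3,R4
A3: violates R3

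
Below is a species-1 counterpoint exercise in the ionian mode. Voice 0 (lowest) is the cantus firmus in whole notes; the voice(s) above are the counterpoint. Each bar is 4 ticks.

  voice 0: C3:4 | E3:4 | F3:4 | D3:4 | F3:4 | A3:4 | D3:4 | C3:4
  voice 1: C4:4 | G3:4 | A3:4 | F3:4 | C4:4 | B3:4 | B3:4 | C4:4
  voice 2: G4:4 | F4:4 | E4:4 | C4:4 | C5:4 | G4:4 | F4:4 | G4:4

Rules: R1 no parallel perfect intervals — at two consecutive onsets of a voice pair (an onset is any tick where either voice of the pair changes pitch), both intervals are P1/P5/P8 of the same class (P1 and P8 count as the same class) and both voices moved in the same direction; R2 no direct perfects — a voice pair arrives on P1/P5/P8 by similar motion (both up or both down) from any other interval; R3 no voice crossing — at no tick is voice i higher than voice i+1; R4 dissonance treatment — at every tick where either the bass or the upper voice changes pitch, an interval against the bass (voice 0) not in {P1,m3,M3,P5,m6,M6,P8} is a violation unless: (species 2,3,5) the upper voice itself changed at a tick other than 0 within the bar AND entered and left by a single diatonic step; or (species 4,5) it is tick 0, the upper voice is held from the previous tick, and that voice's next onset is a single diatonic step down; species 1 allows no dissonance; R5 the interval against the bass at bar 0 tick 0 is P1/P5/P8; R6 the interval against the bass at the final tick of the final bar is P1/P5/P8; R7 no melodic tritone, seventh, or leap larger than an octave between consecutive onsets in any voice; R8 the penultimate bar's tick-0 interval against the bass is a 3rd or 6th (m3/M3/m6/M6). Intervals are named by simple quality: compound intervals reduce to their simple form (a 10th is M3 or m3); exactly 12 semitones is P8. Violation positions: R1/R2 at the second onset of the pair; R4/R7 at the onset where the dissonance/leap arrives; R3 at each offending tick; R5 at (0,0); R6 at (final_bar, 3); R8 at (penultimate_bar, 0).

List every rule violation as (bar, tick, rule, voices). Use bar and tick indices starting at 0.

(1, 0, R4, (0, 2))
(2, 0, R4, (0, 2))
(3, 0, R1, (1, 2))
(3, 0, R4, (0, 2))
(4, 0, R2, (0, 1))
(4, 0, R2, (0, 2))
(4, 0, R2, (1, 2))
(5, 0, R4, (0, 1))
(5, 0, R4, (0, 2))
(7, 0, R2, (1, 2))

bar 0: v0=C3 v1=C4 v2=G4 downbeat P5
bar 1: v0=E3 v1=G3 v2=F4 downbeat m2
bar 2: v0=F3 v1=A3 v2=E4 downbeat M7
bar 3: v0=D3 v1=F3 v2=C4 downbeat m7
bar 4: v0=F3 v1=C4 v2=C5 downbeat P5
bar 5: v0=A3 v1=B3 v2=G4 downbeat m7
bar 6: v0=D3 v1=B3 v2=F4 downbeat m3
bar 7: v0=C3 v1=C4 v2=G4 downbeat P5
  -> R4 @ bar 1 tick 0 v(0, 2): E3/F4 m2 untreated
  -> R4 @ bar 2 tick 0 v(0, 2): F3/E4 M7 untreated
  -> R1 @ bar 3 tick 0 v(1, 2): A3/E4 P5 -> F3/C4 P5 similar
  -> R4 @ bar 3 tick 0 v(0, 2): D3/C4 m7 untreated
  -> R2 @ bar 4 tick 0 v(0, 1): D3/F3 m3 -> F3/C4 P5 similar
  -> R2 @ bar 4 tick 0 v(0, 2): D3/C4 m7 -> F3/C5 P5 similar
  -> R2 @ bar 4 tick 0 v(1, 2): F3/C4 P5 -> C4/C5 P8 similar
  -> R4 @ bar 5 tick 0 v(0, 1): A3/B3 M2 untreated
  -> R4 @ bar 5 tick 0 v(0, 2): A3/G4 m7 untreated
  -> R2 @ bar 7 tick 0 v(1, 2): B3/F4 TT -> C4/G4 P5 similar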